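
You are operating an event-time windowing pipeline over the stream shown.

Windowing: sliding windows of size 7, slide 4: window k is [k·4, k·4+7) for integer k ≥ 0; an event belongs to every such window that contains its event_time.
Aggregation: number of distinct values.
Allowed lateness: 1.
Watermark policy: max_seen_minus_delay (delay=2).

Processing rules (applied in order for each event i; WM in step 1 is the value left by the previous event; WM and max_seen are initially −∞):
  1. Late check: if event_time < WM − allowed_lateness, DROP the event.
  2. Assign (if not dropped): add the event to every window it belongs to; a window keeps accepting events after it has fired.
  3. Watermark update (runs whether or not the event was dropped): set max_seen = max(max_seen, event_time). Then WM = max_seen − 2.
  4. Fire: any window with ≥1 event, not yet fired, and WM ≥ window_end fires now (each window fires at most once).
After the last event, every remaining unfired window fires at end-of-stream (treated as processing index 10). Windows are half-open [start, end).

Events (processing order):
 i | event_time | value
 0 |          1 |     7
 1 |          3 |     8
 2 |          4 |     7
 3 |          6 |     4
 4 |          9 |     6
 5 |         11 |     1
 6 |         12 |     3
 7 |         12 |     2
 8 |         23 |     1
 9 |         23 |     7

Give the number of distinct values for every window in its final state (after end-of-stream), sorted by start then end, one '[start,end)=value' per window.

i=0 t=1 v=7: → [0,7); WM=-1
i=1 t=3 v=8: → [0,7); WM=1
i=2 t=4 v=7: → [4,11),[0,7); WM=2
i=3 t=6 v=4: → [4,11),[0,7); WM=4
i=4 t=9 v=6: → [8,15),[4,11); WM=7; [0,7) fires=3
i=5 t=11 v=1: → [8,15); WM=9
i=6 t=12 v=3: → [12,19),[8,15); WM=10
i=7 t=12 v=2: → [12,19),[8,15); WM=10
i=8 t=23 v=1: → [20,27); WM=21; [4,11) fires=3 [8,15) fires=4 [12,19) fires=2
i=9 t=23 v=7: → [20,27); WM=21

[0,7)=3 [4,11)=3 [8,15)=4 [12,19)=2 [20,27)=2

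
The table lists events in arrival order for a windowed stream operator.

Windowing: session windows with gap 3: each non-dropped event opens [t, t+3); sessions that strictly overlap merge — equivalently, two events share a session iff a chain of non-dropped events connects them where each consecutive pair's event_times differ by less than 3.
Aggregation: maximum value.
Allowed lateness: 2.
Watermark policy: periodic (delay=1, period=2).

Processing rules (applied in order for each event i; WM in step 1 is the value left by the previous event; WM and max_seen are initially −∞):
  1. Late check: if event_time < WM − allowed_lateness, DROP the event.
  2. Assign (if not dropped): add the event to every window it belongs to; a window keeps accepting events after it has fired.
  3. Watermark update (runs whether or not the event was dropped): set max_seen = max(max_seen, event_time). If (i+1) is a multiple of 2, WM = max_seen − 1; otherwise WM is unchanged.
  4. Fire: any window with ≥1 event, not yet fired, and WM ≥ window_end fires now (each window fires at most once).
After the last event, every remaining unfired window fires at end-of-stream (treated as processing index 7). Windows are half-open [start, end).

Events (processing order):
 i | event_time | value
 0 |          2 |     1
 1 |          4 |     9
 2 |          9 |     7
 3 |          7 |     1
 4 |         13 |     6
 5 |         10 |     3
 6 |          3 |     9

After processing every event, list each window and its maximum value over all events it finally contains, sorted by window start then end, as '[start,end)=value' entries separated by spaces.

[2,7)=9 [7,13)=7 [13,16)=6

i=0 t=2 v=1: → [2,5); WM=−∞
i=1 t=4 v=9: → [2,7); WM=3
i=2 t=9 v=7: → [9,12); WM=3
i=3 t=7 v=1: → [7,12); WM=8
i=4 t=13 v=6: → [13,16); WM=8
i=5 t=10 v=3: → [7,13); WM=12
i=6 t=3 v=9: DROP (t<12-2); WM=12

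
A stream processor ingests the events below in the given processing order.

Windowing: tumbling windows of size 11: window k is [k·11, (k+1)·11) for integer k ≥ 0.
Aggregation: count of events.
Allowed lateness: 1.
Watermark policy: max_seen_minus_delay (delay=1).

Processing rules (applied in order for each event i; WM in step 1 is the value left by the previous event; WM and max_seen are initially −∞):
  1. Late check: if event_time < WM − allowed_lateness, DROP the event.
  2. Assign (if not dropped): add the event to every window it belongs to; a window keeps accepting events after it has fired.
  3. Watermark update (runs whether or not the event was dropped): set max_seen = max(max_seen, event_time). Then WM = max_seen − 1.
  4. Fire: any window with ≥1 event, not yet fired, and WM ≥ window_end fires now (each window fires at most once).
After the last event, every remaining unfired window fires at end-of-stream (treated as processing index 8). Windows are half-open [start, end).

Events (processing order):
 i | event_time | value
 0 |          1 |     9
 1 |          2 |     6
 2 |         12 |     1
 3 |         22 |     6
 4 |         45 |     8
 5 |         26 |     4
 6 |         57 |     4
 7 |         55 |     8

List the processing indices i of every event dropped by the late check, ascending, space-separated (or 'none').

5

i=0 t=1 v=9: → [0,11); WM=0
i=1 t=2 v=6: → [0,11); WM=1
i=2 t=12 v=1: → [11,22); WM=11; [0,11) fires=2
i=3 t=22 v=6: → [22,33); WM=21
i=4 t=45 v=8: → [44,55); WM=44; [11,22) fires=1 [22,33) fires=1
i=5 t=26 v=4: DROP (t<44-1); WM=44
i=6 t=57 v=4: → [55,66); WM=56; [44,55) fires=1
i=7 t=55 v=8: → [55,66); WM=56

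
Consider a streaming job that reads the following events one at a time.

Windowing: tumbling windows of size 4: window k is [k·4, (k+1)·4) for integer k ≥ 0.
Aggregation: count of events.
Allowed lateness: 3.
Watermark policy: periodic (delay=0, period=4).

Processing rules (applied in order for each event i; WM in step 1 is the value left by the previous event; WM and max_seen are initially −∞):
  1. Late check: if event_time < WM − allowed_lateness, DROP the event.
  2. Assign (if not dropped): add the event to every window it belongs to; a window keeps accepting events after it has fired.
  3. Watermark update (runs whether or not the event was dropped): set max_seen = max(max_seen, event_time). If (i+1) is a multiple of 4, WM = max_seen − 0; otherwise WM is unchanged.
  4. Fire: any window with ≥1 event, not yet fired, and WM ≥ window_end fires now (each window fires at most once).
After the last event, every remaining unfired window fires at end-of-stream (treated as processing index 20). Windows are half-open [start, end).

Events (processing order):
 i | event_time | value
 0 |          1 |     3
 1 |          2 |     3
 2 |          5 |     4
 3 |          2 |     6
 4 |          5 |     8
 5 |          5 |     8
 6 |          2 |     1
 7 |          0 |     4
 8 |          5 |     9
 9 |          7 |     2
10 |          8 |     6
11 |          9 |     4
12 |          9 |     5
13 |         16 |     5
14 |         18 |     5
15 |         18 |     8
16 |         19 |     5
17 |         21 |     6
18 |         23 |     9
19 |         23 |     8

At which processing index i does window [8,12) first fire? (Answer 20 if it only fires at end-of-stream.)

i=0 t=1 v=3: → [0,4); WM=−∞
i=1 t=2 v=3: → [0,4); WM=−∞
i=2 t=5 v=4: → [4,8); WM=−∞
i=3 t=2 v=6: → [0,4); WM=5; [0,4) fires=3
i=4 t=5 v=8: → [4,8); WM=5
i=5 t=5 v=8: → [4,8); WM=5
i=6 t=2 v=1: → [0,4); WM=5
i=7 t=0 v=4: DROP (t<5-3); WM=5
i=8 t=5 v=9: → [4,8); WM=5
i=9 t=7 v=2: → [4,8); WM=5
i=10 t=8 v=6: → [8,12); WM=5
i=11 t=9 v=4: → [8,12); WM=9; [4,8) fires=5
i=12 t=9 v=5: → [8,12); WM=9
i=13 t=16 v=5: → [16,20); WM=9
i=14 t=18 v=5: → [16,20); WM=9
i=15 t=18 v=8: → [16,20); WM=18; [8,12) fires=3
i=16 t=19 v=5: → [16,20); WM=18
i=17 t=21 v=6: → [20,24); WM=18
i=18 t=23 v=9: → [20,24); WM=18
i=19 t=23 v=8: → [20,24); WM=23; [16,20) fires=4

15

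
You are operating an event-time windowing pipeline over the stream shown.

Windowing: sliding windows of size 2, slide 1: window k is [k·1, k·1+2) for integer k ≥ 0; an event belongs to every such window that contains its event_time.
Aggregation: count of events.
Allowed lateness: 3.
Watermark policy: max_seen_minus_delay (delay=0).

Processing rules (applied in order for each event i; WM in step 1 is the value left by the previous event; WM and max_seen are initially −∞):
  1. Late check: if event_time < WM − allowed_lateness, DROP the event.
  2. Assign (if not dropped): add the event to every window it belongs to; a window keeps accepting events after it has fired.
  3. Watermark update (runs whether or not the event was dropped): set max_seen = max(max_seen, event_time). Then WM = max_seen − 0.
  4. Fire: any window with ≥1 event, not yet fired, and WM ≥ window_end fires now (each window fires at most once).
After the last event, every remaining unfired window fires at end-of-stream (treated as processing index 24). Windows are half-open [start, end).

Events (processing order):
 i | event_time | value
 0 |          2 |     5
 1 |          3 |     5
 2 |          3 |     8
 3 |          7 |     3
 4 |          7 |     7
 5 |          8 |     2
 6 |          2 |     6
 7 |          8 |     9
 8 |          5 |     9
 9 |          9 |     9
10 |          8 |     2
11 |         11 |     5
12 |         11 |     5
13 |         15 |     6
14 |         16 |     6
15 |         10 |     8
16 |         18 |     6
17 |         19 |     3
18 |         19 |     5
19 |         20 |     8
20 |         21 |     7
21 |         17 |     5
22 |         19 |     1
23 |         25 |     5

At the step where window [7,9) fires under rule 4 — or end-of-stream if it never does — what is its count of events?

4

i=0 t=2 v=5: → [2,4),[1,3); WM=2
i=1 t=3 v=5: → [3,5),[2,4); WM=3; [1,3) fires=1
i=2 t=3 v=8: → [3,5),[2,4); WM=3
i=3 t=7 v=3: → [7,9),[6,8); WM=7; [2,4) fires=3 [3,5) fires=2
i=4 t=7 v=7: → [7,9),[6,8); WM=7
i=5 t=8 v=2: → [8,10),[7,9); WM=8; [6,8) fires=2
i=6 t=2 v=6: DROP (t<8-3); WM=8
i=7 t=8 v=9: → [8,10),[7,9); WM=8
i=8 t=5 v=9: → [5,7),[4,6); WM=8; [4,6) fires=1 [5,7) fires=1
i=9 t=9 v=9: → [9,11),[8,10); WM=9; [7,9) fires=4
i=10 t=8 v=2: → [8,10),[7,9); WM=9
i=11 t=11 v=5: → [11,13),[10,12); WM=11; [8,10) fires=4 [9,11) fires=1
i=12 t=11 v=5: → [11,13),[10,12); WM=11
i=13 t=15 v=6: → [15,17),[14,16); WM=15; [10,12) fires=2 [11,13) fires=2
i=14 t=16 v=6: → [16,18),[15,17); WM=16; [14,16) fires=1
i=15 t=10 v=8: DROP (t<16-3); WM=16
i=16 t=18 v=6: → [18,20),[17,19); WM=18; [15,17) fires=2 [16,18) fires=1
i=17 t=19 v=3: → [19,21),[18,20); WM=19; [17,19) fires=1
i=18 t=19 v=5: → [19,21),[18,20); WM=19
i=19 t=20 v=8: → [20,22),[19,21); WM=20; [18,20) fires=3
i=20 t=21 v=7: → [21,23),[20,22); WM=21; [19,21) fires=3
i=21 t=17 v=5: DROP (t<21-3); WM=21
i=22 t=19 v=1: → [19,21),[18,20); WM=21
i=23 t=25 v=5: → [25,27),[24,26); WM=25; [20,22) fires=2 [21,23) fires=1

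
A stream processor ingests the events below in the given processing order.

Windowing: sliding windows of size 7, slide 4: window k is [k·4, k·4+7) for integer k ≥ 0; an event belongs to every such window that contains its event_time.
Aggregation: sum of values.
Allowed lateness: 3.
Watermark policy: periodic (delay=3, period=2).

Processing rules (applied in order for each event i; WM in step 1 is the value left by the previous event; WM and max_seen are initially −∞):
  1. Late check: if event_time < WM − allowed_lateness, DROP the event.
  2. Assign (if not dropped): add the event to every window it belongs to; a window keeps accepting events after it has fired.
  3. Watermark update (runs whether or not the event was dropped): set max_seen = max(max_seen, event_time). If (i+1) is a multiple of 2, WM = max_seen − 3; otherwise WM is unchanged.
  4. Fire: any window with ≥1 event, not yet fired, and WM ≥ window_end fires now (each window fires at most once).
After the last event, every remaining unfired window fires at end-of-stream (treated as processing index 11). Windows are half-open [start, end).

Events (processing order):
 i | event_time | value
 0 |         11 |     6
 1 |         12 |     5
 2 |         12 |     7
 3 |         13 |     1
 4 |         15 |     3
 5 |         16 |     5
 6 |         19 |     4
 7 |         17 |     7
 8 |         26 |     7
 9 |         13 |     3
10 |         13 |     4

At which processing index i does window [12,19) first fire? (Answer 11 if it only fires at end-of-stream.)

i=0 t=11 v=6: → [8,15); WM=−∞
i=1 t=12 v=5: → [12,19),[8,15); WM=9
i=2 t=12 v=7: → [12,19),[8,15); WM=9
i=3 t=13 v=1: → [12,19),[8,15); WM=10
i=4 t=15 v=3: → [12,19); WM=10
i=5 t=16 v=5: → [16,23),[12,19); WM=13
i=6 t=19 v=4: → [16,23); WM=13
i=7 t=17 v=7: → [16,23),[12,19); WM=16; [8,15) fires=19
i=8 t=26 v=7: → [24,31),[20,27); WM=16
i=9 t=13 v=3: → [12,19),[8,15); WM=23; [12,19) fires=31 [16,23) fires=16
i=10 t=13 v=4: DROP (t<23-3); WM=23

9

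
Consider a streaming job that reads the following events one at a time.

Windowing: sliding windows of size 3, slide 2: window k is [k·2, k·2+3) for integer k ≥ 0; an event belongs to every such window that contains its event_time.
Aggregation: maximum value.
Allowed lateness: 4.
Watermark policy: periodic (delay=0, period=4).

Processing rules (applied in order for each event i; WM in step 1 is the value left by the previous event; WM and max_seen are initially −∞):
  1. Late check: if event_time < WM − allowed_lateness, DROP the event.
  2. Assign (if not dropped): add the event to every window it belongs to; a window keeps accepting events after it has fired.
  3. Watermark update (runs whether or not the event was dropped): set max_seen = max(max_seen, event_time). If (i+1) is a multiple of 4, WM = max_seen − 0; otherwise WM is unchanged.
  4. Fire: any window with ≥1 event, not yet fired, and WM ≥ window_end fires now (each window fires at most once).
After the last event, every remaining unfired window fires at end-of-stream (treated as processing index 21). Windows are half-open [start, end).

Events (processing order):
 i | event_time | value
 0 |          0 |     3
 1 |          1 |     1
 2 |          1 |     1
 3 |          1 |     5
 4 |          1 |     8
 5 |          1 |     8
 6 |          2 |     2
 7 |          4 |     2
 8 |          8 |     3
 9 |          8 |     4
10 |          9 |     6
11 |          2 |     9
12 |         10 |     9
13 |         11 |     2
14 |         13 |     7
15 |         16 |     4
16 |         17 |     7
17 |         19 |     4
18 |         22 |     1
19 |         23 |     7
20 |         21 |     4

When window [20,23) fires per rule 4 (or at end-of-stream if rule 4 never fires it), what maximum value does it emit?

i=0 t=0 v=3: → [0,3); WM=−∞
i=1 t=1 v=1: → [0,3); WM=−∞
i=2 t=1 v=1: → [0,3); WM=−∞
i=3 t=1 v=5: → [0,3); WM=1
i=4 t=1 v=8: → [0,3); WM=1
i=5 t=1 v=8: → [0,3); WM=1
i=6 t=2 v=2: → [2,5),[0,3); WM=1
i=7 t=4 v=2: → [4,7),[2,5); WM=4; [0,3) fires=8
i=8 t=8 v=3: → [8,11),[6,9); WM=4
i=9 t=8 v=4: → [8,11),[6,9); WM=4
i=10 t=9 v=6: → [8,11); WM=4
i=11 t=2 v=9: → [2,5),[0,3); WM=9; [2,5) fires=9 [4,7) fires=2 [6,9) fires=4
i=12 t=10 v=9: → [10,13),[8,11); WM=9
i=13 t=11 v=2: → [10,13); WM=9
i=14 t=13 v=7: → [12,15); WM=9
i=15 t=16 v=4: → [16,19),[14,17); WM=16; [8,11) fires=9 [10,13) fires=9 [12,15) fires=7
i=16 t=17 v=7: → [16,19); WM=16
i=17 t=19 v=4: → [18,21); WM=16
i=18 t=22 v=1: → [22,25),[20,23); WM=16
i=19 t=23 v=7: → [22,25); WM=23; [14,17) fires=4 [16,19) fires=7 [18,21) fires=4 [20,23) fires=1
i=20 t=21 v=4: → [20,23); WM=23

1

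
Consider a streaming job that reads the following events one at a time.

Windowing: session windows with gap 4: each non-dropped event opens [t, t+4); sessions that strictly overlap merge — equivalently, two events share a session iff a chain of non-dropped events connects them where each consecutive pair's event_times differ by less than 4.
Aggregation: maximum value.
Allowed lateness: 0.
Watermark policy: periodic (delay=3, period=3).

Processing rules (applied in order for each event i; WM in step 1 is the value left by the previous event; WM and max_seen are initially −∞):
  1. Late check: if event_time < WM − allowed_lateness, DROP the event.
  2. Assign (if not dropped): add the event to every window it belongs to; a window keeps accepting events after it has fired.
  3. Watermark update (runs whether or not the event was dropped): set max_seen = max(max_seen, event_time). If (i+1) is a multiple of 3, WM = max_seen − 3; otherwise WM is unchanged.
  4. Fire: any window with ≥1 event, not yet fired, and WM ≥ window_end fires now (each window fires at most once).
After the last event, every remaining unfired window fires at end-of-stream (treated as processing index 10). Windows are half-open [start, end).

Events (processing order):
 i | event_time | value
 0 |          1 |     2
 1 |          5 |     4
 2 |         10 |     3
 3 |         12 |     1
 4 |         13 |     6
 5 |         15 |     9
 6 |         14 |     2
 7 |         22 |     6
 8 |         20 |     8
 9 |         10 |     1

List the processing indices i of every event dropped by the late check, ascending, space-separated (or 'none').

9

i=0 t=1 v=2: → [1,5); WM=−∞
i=1 t=5 v=4: → [5,9); WM=−∞
i=2 t=10 v=3: → [10,14); WM=7
i=3 t=12 v=1: → [10,16); WM=7
i=4 t=13 v=6: → [10,17); WM=7
i=5 t=15 v=9: → [10,19); WM=12
i=6 t=14 v=2: → [10,19); WM=12
i=7 t=22 v=6: → [22,26); WM=12
i=8 t=20 v=8: → [20,26); WM=19
i=9 t=10 v=1: DROP (t<19-0); WM=19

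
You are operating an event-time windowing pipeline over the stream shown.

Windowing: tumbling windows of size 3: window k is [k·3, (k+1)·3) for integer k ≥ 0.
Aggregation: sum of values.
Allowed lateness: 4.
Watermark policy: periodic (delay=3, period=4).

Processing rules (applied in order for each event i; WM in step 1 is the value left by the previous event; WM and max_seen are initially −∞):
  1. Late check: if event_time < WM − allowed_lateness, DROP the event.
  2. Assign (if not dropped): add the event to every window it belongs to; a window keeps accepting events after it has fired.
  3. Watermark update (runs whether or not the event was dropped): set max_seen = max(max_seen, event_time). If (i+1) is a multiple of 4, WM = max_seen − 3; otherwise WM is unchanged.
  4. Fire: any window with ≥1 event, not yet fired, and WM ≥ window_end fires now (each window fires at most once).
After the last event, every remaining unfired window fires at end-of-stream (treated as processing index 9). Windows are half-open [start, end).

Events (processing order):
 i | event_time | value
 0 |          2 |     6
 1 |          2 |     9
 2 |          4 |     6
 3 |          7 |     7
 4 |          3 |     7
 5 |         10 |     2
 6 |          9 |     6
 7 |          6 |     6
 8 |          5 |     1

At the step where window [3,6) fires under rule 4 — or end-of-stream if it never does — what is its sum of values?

13

i=0 t=2 v=6: → [0,3); WM=−∞
i=1 t=2 v=9: → [0,3); WM=−∞
i=2 t=4 v=6: → [3,6); WM=−∞
i=3 t=7 v=7: → [6,9); WM=4; [0,3) fires=15
i=4 t=3 v=7: → [3,6); WM=4
i=5 t=10 v=2: → [9,12); WM=4
i=6 t=9 v=6: → [9,12); WM=4
i=7 t=6 v=6: → [6,9); WM=7; [3,6) fires=13
i=8 t=5 v=1: → [3,6); WM=7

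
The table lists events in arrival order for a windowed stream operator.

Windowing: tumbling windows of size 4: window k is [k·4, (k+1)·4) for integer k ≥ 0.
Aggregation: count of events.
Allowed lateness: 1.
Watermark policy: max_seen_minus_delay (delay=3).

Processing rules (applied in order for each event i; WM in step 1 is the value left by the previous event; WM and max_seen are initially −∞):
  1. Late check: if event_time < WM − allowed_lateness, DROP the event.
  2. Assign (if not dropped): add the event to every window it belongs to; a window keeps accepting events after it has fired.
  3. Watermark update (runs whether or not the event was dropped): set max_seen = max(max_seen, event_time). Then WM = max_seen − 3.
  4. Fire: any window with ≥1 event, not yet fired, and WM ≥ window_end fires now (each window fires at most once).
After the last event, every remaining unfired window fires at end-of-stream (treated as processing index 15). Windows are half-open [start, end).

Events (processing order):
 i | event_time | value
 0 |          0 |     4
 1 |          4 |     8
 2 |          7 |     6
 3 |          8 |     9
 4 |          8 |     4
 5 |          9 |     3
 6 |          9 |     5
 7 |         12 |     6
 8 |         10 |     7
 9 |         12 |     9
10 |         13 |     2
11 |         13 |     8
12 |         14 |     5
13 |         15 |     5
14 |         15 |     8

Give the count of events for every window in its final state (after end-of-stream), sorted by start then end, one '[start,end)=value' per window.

[0,4)=1 [4,8)=2 [8,12)=5 [12,16)=7

i=0 t=0 v=4: → [0,4); WM=-3
i=1 t=4 v=8: → [4,8); WM=1
i=2 t=7 v=6: → [4,8); WM=4; [0,4) fires=1
i=3 t=8 v=9: → [8,12); WM=5
i=4 t=8 v=4: → [8,12); WM=5
i=5 t=9 v=3: → [8,12); WM=6
i=6 t=9 v=5: → [8,12); WM=6
i=7 t=12 v=6: → [12,16); WM=9; [4,8) fires=2
i=8 t=10 v=7: → [8,12); WM=9
i=9 t=12 v=9: → [12,16); WM=9
i=10 t=13 v=2: → [12,16); WM=10
i=11 t=13 v=8: → [12,16); WM=10
i=12 t=14 v=5: → [12,16); WM=11
i=13 t=15 v=5: → [12,16); WM=12; [8,12) fires=5
i=14 t=15 v=8: → [12,16); WM=12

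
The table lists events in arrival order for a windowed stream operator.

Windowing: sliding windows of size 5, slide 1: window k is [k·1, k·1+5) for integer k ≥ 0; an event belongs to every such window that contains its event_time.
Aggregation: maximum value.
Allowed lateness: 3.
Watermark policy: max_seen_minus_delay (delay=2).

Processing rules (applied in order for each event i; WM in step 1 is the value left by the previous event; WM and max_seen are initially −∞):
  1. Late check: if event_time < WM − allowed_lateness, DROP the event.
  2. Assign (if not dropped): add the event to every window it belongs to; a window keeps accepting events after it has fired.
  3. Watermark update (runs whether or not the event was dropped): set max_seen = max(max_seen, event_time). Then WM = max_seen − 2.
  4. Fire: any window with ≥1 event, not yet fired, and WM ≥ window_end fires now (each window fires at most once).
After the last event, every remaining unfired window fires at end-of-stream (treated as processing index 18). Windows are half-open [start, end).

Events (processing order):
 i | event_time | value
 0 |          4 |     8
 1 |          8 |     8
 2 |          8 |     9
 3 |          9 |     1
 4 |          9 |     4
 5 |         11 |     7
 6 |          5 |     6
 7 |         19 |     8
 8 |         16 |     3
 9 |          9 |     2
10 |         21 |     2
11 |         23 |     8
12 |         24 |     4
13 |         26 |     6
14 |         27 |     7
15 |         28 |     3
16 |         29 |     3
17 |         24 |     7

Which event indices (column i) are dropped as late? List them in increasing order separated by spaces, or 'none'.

6 9

i=0 t=4 v=8: → [4,9),[3,8),[2,7),[1,6),[0,5); WM=2
i=1 t=8 v=8: → [8,13),[7,12),[6,11),[5,10),[4,9); WM=6; [0,5) fires=8 [1,6) fires=8
i=2 t=8 v=9: → [8,13),[7,12),[6,11),[5,10),[4,9); WM=6
i=3 t=9 v=1: → [9,14),[8,13),[7,12),[6,11),[5,10); WM=7; [2,7) fires=8
i=4 t=9 v=4: → [9,14),[8,13),[7,12),[6,11),[5,10); WM=7
i=5 t=11 v=7: → [11,16),[10,15),[9,14),[8,13),[7,12); WM=9; [3,8) fires=8 [4,9) fires=9
i=6 t=5 v=6: DROP (t<9-3); WM=9
i=7 t=19 v=8: → [19,24),[18,23),[17,22),[16,21),[15,20); WM=17; [5,10) fires=9 [6,11) fires=9 [7,12) fires=9 [8,13) fires=9 [9,14) fires=7 [10,15) fires=7 [11,16) fires=7
i=8 t=16 v=3: → [16,21),[15,20),[14,19),[13,18),[12,17); WM=17; [12,17) fires=3
i=9 t=9 v=2: DROP (t<17-3); WM=17
i=10 t=21 v=2: → [21,26),[20,25),[19,24),[18,23),[17,22); WM=19; [13,18) fires=3 [14,19) fires=3
i=11 t=23 v=8: → [23,28),[22,27),[21,26),[20,25),[19,24); WM=21; [15,20) fires=8 [16,21) fires=8
i=12 t=24 v=4: → [24,29),[23,28),[22,27),[21,26),[20,25); WM=22; [17,22) fires=8
i=13 t=26 v=6: → [26,31),[25,30),[24,29),[23,28),[22,27); WM=24; [18,23) fires=8 [19,24) fires=8
i=14 t=27 v=7: → [27,32),[26,31),[25,30),[24,29),[23,28); WM=25; [20,25) fires=8
i=15 t=28 v=3: → [28,33),[27,32),[26,31),[25,30),[24,29); WM=26; [21,26) fires=8
i=16 t=29 v=3: → [29,34),[28,33),[27,32),[26,31),[25,30); WM=27; [22,27) fires=8
i=17 t=24 v=7: → [24,29),[23,28),[22,27),[21,26),[20,25); WM=27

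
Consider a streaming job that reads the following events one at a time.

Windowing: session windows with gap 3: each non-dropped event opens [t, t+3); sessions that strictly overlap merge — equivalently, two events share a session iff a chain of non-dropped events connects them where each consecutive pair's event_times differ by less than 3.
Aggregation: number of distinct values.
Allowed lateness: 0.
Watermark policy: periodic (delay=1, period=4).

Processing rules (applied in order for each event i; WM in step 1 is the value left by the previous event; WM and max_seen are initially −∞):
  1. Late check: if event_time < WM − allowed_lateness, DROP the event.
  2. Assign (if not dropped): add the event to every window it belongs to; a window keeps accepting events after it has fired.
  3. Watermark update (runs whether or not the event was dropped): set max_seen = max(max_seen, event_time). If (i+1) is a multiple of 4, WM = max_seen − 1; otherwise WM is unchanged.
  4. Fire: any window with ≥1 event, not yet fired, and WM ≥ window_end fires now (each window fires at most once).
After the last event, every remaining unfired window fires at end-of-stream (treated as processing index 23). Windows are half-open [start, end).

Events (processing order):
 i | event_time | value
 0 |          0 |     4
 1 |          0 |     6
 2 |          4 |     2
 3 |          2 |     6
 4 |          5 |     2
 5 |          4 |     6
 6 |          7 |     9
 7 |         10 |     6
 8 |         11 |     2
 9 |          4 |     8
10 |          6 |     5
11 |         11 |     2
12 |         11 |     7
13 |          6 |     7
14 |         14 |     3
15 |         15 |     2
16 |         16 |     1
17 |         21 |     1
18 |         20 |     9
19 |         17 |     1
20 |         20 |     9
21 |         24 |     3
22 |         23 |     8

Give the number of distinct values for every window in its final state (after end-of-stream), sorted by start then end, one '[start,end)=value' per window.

i=0 t=0 v=4: → [0,3); WM=−∞
i=1 t=0 v=6: → [0,3); WM=−∞
i=2 t=4 v=2: → [4,7); WM=−∞
i=3 t=2 v=6: → [0,7); WM=3
i=4 t=5 v=2: → [0,8); WM=3
i=5 t=4 v=6: → [0,8); WM=3
i=6 t=7 v=9: → [0,10); WM=3
i=7 t=10 v=6: → [10,13); WM=9
i=8 t=11 v=2: → [10,14); WM=9
i=9 t=4 v=8: DROP (t<9-0); WM=9
i=10 t=6 v=5: DROP (t<9-0); WM=9
i=11 t=11 v=2: → [10,14); WM=10
i=12 t=11 v=7: → [10,14); WM=10
i=13 t=6 v=7: DROP (t<10-0); WM=10
i=14 t=14 v=3: → [14,17); WM=10
i=15 t=15 v=2: → [14,18); WM=14
i=16 t=16 v=1: → [14,19); WM=14
i=17 t=21 v=1: → [21,24); WM=14
i=18 t=20 v=9: → [20,24); WM=14
i=19 t=17 v=1: → [14,20); WM=20
i=20 t=20 v=9: → [20,24); WM=20
i=21 t=24 v=3: → [24,27); WM=20
i=22 t=23 v=8: → [20,27); WM=20

[0,10)=4 [10,14)=3 [14,20)=3 [20,27)=4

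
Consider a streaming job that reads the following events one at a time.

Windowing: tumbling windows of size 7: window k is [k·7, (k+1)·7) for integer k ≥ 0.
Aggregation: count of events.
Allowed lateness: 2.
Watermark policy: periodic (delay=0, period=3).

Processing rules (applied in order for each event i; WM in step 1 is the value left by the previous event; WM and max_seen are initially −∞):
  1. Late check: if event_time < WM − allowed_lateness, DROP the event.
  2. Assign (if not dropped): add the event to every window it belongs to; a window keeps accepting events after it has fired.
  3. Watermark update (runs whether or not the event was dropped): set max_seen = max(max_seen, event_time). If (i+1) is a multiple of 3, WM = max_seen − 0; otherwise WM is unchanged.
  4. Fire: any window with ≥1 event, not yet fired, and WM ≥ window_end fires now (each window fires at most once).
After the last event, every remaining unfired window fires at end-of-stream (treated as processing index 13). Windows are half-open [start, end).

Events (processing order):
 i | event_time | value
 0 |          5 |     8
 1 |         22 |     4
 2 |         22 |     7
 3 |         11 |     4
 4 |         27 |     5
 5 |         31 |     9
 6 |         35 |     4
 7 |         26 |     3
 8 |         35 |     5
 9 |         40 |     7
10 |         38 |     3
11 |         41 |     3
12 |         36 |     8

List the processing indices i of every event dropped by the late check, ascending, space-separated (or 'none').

i=0 t=5 v=8: → [0,7); WM=−∞
i=1 t=22 v=4: → [21,28); WM=−∞
i=2 t=22 v=7: → [21,28); WM=22; [0,7) fires=1
i=3 t=11 v=4: DROP (t<22-2); WM=22
i=4 t=27 v=5: → [21,28); WM=22
i=5 t=31 v=9: → [28,35); WM=31; [21,28) fires=3
i=6 t=35 v=4: → [35,42); WM=31
i=7 t=26 v=3: DROP (t<31-2); WM=31
i=8 t=35 v=5: → [35,42); WM=35; [28,35) fires=1
i=9 t=40 v=7: → [35,42); WM=35
i=10 t=38 v=3: → [35,42); WM=35
i=11 t=41 v=3: → [35,42); WM=41
i=12 t=36 v=8: DROP (t<41-2); WM=41

3 7 12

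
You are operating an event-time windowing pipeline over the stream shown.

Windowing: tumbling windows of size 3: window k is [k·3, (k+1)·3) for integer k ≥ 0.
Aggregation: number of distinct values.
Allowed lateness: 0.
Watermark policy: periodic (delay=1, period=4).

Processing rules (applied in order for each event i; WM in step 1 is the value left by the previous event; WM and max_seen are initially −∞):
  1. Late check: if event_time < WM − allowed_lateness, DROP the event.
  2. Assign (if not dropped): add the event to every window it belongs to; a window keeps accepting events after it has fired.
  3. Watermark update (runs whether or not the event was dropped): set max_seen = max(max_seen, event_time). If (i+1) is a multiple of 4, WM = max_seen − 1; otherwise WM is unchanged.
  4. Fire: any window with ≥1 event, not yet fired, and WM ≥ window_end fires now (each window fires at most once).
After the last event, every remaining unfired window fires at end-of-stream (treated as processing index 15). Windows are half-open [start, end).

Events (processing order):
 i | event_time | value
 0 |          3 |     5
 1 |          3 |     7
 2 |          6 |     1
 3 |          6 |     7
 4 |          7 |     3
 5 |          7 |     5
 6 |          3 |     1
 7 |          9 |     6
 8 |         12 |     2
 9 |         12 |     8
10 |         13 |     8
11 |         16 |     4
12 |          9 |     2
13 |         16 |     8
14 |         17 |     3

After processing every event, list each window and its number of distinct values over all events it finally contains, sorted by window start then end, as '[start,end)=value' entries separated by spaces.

i=0 t=3 v=5: → [3,6); WM=−∞
i=1 t=3 v=7: → [3,6); WM=−∞
i=2 t=6 v=1: → [6,9); WM=−∞
i=3 t=6 v=7: → [6,9); WM=5
i=4 t=7 v=3: → [6,9); WM=5
i=5 t=7 v=5: → [6,9); WM=5
i=6 t=3 v=1: DROP (t<5-0); WM=5
i=7 t=9 v=6: → [9,12); WM=8; [3,6) fires=2
i=8 t=12 v=2: → [12,15); WM=8
i=9 t=12 v=8: → [12,15); WM=8
i=10 t=13 v=8: → [12,15); WM=8
i=11 t=16 v=4: → [15,18); WM=15; [6,9) fires=4 [9,12) fires=1 [12,15) fires=2
i=12 t=9 v=2: DROP (t<15-0); WM=15
i=13 t=16 v=8: → [15,18); WM=15
i=14 t=17 v=3: → [15,18); WM=15

[3,6)=2 [6,9)=4 [9,12)=1 [12,15)=2 [15,18)=3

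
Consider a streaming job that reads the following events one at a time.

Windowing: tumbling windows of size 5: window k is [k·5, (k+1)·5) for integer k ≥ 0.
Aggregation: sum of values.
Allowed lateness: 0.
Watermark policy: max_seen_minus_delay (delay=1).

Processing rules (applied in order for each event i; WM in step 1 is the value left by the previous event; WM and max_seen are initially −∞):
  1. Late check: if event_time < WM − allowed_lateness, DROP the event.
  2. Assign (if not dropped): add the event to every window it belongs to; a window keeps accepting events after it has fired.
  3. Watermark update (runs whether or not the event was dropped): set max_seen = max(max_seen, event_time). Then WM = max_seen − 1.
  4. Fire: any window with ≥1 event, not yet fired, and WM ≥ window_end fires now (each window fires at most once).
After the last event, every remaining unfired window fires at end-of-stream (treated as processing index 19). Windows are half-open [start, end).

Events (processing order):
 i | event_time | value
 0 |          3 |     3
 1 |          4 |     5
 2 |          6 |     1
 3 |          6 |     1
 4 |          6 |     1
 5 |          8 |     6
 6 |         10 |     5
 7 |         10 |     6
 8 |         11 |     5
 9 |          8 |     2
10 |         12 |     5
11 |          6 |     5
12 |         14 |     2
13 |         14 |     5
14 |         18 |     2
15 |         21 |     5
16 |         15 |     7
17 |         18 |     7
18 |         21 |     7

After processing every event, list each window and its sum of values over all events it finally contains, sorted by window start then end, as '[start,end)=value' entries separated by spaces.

i=0 t=3 v=3: → [0,5); WM=2
i=1 t=4 v=5: → [0,5); WM=3
i=2 t=6 v=1: → [5,10); WM=5; [0,5) fires=8
i=3 t=6 v=1: → [5,10); WM=5
i=4 t=6 v=1: → [5,10); WM=5
i=5 t=8 v=6: → [5,10); WM=7
i=6 t=10 v=5: → [10,15); WM=9
i=7 t=10 v=6: → [10,15); WM=9
i=8 t=11 v=5: → [10,15); WM=10; [5,10) fires=9
i=9 t=8 v=2: DROP (t<10-0); WM=10
i=10 t=12 v=5: → [10,15); WM=11
i=11 t=6 v=5: DROP (t<11-0); WM=11
i=12 t=14 v=2: → [10,15); WM=13
i=13 t=14 v=5: → [10,15); WM=13
i=14 t=18 v=2: → [15,20); WM=17; [10,15) fires=28
i=15 t=21 v=5: → [20,25); WM=20; [15,20) fires=2
i=16 t=15 v=7: DROP (t<20-0); WM=20
i=17 t=18 v=7: DROP (t<20-0); WM=20
i=18 t=21 v=7: → [20,25); WM=20

[0,5)=8 [5,10)=9 [10,15)=28 [15,20)=2 [20,25)=12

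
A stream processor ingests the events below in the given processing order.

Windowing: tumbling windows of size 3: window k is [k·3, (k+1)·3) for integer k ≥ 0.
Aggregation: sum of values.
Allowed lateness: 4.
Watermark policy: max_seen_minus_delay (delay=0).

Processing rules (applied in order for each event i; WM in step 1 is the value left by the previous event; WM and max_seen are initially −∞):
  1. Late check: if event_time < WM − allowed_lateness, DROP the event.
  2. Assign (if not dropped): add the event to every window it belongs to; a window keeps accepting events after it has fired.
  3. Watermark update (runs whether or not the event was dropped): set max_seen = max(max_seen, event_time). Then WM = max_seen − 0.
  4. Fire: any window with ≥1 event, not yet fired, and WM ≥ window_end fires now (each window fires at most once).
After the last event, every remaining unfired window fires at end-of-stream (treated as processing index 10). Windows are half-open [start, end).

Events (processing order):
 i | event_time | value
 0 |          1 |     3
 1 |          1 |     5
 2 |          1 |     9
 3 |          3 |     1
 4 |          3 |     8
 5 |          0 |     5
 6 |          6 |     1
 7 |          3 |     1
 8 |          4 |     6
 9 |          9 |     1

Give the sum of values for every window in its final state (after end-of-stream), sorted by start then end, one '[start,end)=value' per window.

[0,3)=22 [3,6)=16 [6,9)=1 [9,12)=1

i=0 t=1 v=3: → [0,3); WM=1
i=1 t=1 v=5: → [0,3); WM=1
i=2 t=1 v=9: → [0,3); WM=1
i=3 t=3 v=1: → [3,6); WM=3; [0,3) fires=17
i=4 t=3 v=8: → [3,6); WM=3
i=5 t=0 v=5: → [0,3); WM=3
i=6 t=6 v=1: → [6,9); WM=6; [3,6) fires=9
i=7 t=3 v=1: → [3,6); WM=6
i=8 t=4 v=6: → [3,6); WM=6
i=9 t=9 v=1: → [9,12); WM=9; [6,9) fires=1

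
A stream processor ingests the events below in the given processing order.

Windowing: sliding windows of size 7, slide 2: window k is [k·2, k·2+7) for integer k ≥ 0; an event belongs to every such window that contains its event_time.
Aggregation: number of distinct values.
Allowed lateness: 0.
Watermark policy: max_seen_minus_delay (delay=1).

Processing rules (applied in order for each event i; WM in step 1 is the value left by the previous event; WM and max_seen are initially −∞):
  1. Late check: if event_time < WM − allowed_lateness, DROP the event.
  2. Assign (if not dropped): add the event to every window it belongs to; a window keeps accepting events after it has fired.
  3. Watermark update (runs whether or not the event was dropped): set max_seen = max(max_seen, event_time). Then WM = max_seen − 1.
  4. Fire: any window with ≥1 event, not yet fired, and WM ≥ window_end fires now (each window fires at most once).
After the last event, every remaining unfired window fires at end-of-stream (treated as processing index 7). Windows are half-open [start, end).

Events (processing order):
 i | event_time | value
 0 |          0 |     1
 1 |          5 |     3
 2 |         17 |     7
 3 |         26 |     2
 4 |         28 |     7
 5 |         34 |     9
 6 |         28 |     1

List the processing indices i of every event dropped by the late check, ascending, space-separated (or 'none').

i=0 t=0 v=1: → [0,7); WM=-1
i=1 t=5 v=3: → [4,11),[2,9),[0,7); WM=4
i=2 t=17 v=7: → [16,23),[14,21),[12,19); WM=16; [0,7) fires=2 [2,9) fires=1 [4,11) fires=1
i=3 t=26 v=2: → [26,33),[24,31),[22,29),[20,27); WM=25; [12,19) fires=1 [14,21) fires=1 [16,23) fires=1
i=4 t=28 v=7: → [28,35),[26,33),[24,31),[22,29); WM=27; [20,27) fires=1
i=5 t=34 v=9: → [34,41),[32,39),[30,37),[28,35); WM=33; [22,29) fires=2 [24,31) fires=2 [26,33) fires=2
i=6 t=28 v=1: DROP (t<33-0); WM=33

6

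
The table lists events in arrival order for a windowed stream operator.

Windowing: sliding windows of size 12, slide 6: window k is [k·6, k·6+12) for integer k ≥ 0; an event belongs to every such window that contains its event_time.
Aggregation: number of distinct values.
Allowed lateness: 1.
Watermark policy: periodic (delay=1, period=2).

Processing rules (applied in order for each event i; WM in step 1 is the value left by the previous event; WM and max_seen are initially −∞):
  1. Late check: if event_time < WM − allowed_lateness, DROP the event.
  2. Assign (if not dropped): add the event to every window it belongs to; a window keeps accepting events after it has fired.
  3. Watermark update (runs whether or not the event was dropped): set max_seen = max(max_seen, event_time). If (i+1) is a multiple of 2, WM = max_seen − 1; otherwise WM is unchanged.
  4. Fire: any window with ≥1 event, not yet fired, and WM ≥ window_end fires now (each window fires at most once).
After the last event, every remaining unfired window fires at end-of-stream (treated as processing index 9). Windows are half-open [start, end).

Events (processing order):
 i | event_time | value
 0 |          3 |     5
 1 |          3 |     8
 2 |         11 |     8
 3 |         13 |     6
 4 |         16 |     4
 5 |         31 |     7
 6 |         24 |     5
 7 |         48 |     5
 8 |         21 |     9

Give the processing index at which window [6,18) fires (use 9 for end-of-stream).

i=0 t=3 v=5: → [0,12); WM=−∞
i=1 t=3 v=8: → [0,12); WM=2
i=2 t=11 v=8: → [6,18),[0,12); WM=2
i=3 t=13 v=6: → [12,24),[6,18); WM=12; [0,12) fires=2
i=4 t=16 v=4: → [12,24),[6,18); WM=12
i=5 t=31 v=7: → [30,42),[24,36); WM=30; [6,18) fires=3 [12,24) fires=2
i=6 t=24 v=5: DROP (t<30-1); WM=30
i=7 t=48 v=5: → [48,60),[42,54); WM=47; [24,36) fires=1 [30,42) fires=1
i=8 t=21 v=9: DROP (t<47-1); WM=47

5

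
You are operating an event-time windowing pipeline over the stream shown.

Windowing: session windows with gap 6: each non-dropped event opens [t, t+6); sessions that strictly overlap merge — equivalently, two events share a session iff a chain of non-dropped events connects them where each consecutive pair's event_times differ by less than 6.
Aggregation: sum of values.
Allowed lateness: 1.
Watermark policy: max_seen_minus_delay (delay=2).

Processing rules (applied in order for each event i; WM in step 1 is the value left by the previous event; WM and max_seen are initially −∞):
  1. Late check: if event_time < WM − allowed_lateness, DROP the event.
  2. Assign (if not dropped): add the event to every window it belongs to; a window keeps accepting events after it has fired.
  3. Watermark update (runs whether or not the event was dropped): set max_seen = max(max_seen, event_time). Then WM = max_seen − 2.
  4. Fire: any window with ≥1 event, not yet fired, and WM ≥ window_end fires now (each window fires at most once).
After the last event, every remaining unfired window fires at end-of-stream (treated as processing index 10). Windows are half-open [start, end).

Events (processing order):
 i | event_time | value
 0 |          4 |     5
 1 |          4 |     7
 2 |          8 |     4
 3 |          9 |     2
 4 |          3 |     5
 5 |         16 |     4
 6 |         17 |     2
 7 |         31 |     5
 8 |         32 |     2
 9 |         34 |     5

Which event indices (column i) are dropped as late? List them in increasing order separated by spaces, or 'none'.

4

i=0 t=4 v=5: → [4,10); WM=2
i=1 t=4 v=7: → [4,10); WM=2
i=2 t=8 v=4: → [4,14); WM=6
i=3 t=9 v=2: → [4,15); WM=7
i=4 t=3 v=5: DROP (t<7-1); WM=7
i=5 t=16 v=4: → [16,22); WM=14
i=6 t=17 v=2: → [16,23); WM=15
i=7 t=31 v=5: → [31,37); WM=29
i=8 t=32 v=2: → [31,38); WM=30
i=9 t=34 v=5: → [31,40); WM=32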